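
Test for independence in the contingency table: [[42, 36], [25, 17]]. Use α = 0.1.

χ² = 0.357. df = 1, critical = 2.706. Fail to reject H₀. No evidence of dependence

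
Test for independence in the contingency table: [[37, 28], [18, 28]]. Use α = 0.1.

χ² = 3.411. df = 1, critical = 2.706. Reject H₀. Variables are dependent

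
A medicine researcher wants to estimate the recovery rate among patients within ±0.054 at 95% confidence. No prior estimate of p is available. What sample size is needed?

Conservative approach: use p = 0.5 (maximizes p(1-p) = 0.25). n = z²(0.25)/E² = 1.96²×0.25/0.054² = 329.4 → n = 330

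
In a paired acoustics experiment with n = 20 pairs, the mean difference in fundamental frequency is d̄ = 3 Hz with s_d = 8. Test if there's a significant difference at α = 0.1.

t = d̄/(s_d/√n) = 3/(8/√20) = 1.677. df = 19, critical t = ±1.729. Fail to reject H₀.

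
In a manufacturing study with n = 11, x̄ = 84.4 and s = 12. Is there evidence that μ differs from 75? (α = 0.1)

t = (x̄ - μ₀)/(s/√n) = (84.4 - 75)/(12/√11) = 2.598. df = 10, critical t = ±1.812. Reject H₀.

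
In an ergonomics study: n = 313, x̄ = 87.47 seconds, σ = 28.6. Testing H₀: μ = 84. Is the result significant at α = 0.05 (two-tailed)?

z = (87.47 - 84)/(28.6/√313) = 2.147. Since |z| > 1.96, significant at α = 0.05.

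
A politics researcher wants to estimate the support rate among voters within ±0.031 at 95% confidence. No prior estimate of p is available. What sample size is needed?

Conservative approach: use p = 0.5 (maximizes p(1-p) = 0.25). n = z²(0.25)/E² = 1.96²×0.25/0.031² = 999.4 → n = 1000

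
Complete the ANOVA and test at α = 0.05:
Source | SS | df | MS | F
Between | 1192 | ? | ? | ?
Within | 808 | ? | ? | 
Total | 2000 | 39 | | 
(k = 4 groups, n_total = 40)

df_between = 3, df_within = 36. MS_between = 397.33, MS_within = 22.44. F = 17.703, F_crit ≈ 2.866. Reject H₀.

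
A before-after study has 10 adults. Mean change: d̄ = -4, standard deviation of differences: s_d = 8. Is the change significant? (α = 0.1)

t = d̄/(s_d/√n) = -4/(8/√10) = -1.581. df = 9, critical t = ±1.833. Fail to reject H₀.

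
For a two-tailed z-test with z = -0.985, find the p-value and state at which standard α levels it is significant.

p = 2·P(Z > |-0.985|) = 2·(1 - Φ(0.985)) ≈ 0.3246. Not significant at any standard level.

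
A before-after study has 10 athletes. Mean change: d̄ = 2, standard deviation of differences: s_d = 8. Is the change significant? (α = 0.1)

t = d̄/(s_d/√n) = 2/(8/√10) = 0.791. df = 9, critical t = ±1.833. Fail to reject H₀.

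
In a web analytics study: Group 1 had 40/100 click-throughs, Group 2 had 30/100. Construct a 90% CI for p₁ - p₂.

p̂₁ = 0.4, p̂₂ = 0.3. Difference = 0.1. CI = (-0.01, 0.21)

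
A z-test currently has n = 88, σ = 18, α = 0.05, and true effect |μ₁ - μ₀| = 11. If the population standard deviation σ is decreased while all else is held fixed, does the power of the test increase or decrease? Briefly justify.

Power increases: a smaller σ shrinks the standard error σ/√n, moving the sampling distribution under H₁ further from the critical value.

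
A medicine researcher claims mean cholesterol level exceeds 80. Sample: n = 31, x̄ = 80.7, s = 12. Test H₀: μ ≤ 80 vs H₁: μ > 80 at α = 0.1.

t = (80.7 - 80)/(12/√31) = 0.325, df = 30. Critical t = 1.31. Fail to reject H₀.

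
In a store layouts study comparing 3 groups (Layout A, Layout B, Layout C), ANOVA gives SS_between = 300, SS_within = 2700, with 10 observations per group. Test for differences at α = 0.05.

df_between = 2, df_within = 27. F = MS_between/MS_within = 150.0/100.0 = 1.5. F_crit ≈ 3.354. Fail to reject H₀.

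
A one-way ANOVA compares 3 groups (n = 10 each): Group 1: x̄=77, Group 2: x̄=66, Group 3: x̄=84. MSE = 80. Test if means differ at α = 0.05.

Grand mean = 75.67. SS_between = 1646.67, MS_between = 823.33. F = 10.292, F_crit ≈ 3.354. Reject H₀.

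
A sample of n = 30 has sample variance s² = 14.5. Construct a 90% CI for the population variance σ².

df = 29. χ²_{0.05} = 42.557, χ²_{0.95} = 17.708. CI for σ² = ((n-1)s²/χ²_{α/2}, (n-1)s²/χ²_{1-α/2}) = (29·14.5/42.557, 29·14.5/17.708) = (9.88, 23.75)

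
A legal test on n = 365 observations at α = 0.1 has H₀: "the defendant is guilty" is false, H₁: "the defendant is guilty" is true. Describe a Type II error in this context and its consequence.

Type II error: failing to reject H₀ when it is false — concluding that the defendant is guilty is not supported when in fact it is. Consequence: acquitting a guilty person.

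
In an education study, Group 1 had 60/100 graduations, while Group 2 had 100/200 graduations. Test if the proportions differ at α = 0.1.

p̂₁ = 0.6, p̂₂ = 0.5, pooled p̂ = 0.533. z = 1.637. Critical: ±1.645. Fail to reject H₀.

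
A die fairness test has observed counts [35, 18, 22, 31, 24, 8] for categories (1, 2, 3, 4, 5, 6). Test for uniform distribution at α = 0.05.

Expected = 23 each. χ² = Σ(O-E)²/E = 20.0. df = 5, critical value = 11.07. Reject H₀.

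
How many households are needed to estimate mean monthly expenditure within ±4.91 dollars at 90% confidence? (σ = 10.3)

n = (z*σ/E)² = (1.645×10.3/4.91)² = 11.9 → n = 12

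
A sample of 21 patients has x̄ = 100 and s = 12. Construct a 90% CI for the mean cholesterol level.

CI = x̄ ± t*(s/√n) = 100 ± 1.725(12/√21) = (95.48, 104.52)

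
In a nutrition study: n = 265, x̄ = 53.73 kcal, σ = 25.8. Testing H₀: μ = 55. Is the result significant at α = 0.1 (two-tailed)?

z = (53.73 - 55)/(25.8/√265) = -0.801. Since |z| ≤ 1.645, not significant at α = 0.1.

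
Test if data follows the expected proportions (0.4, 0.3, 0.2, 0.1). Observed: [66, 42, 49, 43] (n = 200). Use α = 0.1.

Expected: [80.0, 60.0, 40.0, 20.0]. χ² = 36.325. df = 3, critical = 6.251. Reject H₀.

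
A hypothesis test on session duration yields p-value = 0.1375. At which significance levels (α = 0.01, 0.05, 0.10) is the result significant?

p = 0.1375. Not significant at any of the given levels.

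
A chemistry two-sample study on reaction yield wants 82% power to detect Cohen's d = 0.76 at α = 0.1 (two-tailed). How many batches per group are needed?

z_{α/2} = 1.645, z_β = Φ⁻¹(0.82) = 0.915. For medium effect (d = 0.76): n per group = 2(z_{α/2} + z_β)²/d² = 2(1.645 + 0.915)²/0.76² = 22.7 → 23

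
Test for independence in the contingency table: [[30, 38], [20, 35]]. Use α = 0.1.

χ² = 0.758. df = 1, critical = 2.706. Fail to reject H₀. No evidence of dependence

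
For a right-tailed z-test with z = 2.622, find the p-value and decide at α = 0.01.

p = P(Z > 2.622) = 1 - Φ(2.622) ≈ 0.0044. Since p < 0.01, reject H₀ (significant) at α = 0.01.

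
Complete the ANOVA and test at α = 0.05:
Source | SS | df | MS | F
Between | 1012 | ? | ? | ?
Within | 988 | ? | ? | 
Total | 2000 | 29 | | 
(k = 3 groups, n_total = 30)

df_between = 2, df_within = 27. MS_between = 506.0, MS_within = 36.59. F = 13.828, F_crit ≈ 3.354. Reject H₀.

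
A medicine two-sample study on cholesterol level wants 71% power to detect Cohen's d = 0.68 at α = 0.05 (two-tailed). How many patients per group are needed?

z_{α/2} = 1.96, z_β = Φ⁻¹(0.71) = 0.553. For medium effect (d = 0.68): n per group = 2(z_{α/2} + z_β)²/d² = 2(1.96 + 0.553)²/0.68² = 27.3 → 28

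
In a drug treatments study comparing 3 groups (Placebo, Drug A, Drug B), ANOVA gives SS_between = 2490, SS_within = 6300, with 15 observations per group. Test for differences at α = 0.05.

df_between = 2, df_within = 42. F = MS_between/MS_within = 1245.0/150.0 = 8.3. F_crit ≈ 3.22. Reject H₀. At least one mean differs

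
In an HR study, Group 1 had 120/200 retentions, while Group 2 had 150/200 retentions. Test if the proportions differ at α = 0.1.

p̂₁ = 0.6, p̂₂ = 0.75, pooled p̂ = 0.675. z = -3.203. Critical: ±1.645. Reject H₀.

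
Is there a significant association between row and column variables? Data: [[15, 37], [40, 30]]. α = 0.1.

χ² = 9.649. df = 1, critical = 2.706. Reject H₀. Variables are dependent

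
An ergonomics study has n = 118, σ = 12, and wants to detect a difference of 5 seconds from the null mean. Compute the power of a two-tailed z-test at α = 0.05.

SE = σ/√n = 12/√118 = 1.105. Non-centrality λ = d/SE = 5/1.105 = 4.526. Power ≈ Φ(λ - z_{α/2}) = Φ(4.526 - 1.96) = Φ(2.566) = 0.995.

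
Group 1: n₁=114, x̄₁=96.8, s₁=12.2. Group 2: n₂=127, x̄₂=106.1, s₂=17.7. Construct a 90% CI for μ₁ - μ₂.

Difference = -9.3. SE = √(12.2²/114 + 17.7²/127) = 1.942. CI = (-12.5, -6.1)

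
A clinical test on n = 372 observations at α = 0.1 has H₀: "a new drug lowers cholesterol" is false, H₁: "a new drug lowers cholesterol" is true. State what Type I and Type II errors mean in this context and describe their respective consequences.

Type I (false positive): concluding that a new drug lowers cholesterol when it is not — approving an ineffective drug — patients take a useless medication and may skip effective alternatives. Type II (false negative): failing to conclude that a new drug lowers cholesterol when it is — shelving an effective drug — patients miss out on a treatment that would have helped. Which is costlier depends on domain priorities and is a judgement call rather than a statistical fact.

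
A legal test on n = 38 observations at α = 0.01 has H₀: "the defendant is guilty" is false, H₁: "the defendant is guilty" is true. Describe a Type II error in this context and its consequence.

Type II error: failing to reject H₀ when it is false — concluding that the defendant is guilty is not supported when in fact it is. Consequence: acquitting a guilty person.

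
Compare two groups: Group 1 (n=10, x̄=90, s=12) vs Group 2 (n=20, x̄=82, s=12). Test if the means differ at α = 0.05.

Pooled sp = 12.0. t = 1.721, df = 28. Critical t = ±2.048. Fail to reject H₀.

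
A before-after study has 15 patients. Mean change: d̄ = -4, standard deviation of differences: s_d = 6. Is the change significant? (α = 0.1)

t = d̄/(s_d/√n) = -4/(6/√15) = -2.582. df = 14, critical t = ±1.761. Reject H₀.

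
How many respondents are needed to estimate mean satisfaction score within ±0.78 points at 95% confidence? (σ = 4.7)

n = (z*σ/E)² = (1.96×4.7/0.78)² = 139.5 → n = 140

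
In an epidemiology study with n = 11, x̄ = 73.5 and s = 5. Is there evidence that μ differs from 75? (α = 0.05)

t = (x̄ - μ₀)/(s/√n) = (73.5 - 75)/(5/√11) = -0.995. df = 10, critical t = ±2.228. Fail to reject H₀.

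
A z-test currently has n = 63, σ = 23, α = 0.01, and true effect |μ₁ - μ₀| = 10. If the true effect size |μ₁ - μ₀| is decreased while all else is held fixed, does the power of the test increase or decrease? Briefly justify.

Power decreases: a smaller true effect decreases the non-centrality λ = |μ₁ - μ₀|/(σ/√n).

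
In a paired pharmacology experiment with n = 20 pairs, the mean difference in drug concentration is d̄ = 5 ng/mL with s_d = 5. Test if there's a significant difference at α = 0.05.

t = d̄/(s_d/√n) = 5/(5/√20) = 4.472. df = 19, critical t = ±2.093. Reject H₀.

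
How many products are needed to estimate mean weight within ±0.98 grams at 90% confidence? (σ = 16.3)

n = (z*σ/E)² = (1.645×16.3/0.98)² = 748.6 → n = 749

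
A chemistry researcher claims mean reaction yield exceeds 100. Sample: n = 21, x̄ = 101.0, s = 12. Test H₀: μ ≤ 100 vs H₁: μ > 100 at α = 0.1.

t = (101.0 - 100)/(12/√21) = 0.382, df = 20. Critical t = 1.325. Fail to reject H₀.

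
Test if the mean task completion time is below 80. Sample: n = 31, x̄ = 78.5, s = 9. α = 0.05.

t = (78.5 - 80)/(9/√31) = -0.928, df = 30. Critical t = -1.697. Fail to reject H₀.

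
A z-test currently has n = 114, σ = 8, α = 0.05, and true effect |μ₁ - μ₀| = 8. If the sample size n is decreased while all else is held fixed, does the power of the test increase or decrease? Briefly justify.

Power decreases: a smaller n inflates the standard error σ/√n, pulling the sampling distribution under H₁ back toward the critical value.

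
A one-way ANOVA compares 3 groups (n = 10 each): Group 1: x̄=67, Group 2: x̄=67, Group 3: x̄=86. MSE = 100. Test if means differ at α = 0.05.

Grand mean = 73.33. SS_between = 2406.67, MS_between = 1203.33. F = 12.033, F_crit ≈ 3.354. Reject H₀.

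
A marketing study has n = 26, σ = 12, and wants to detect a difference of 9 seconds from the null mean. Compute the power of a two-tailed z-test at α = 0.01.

SE = σ/√n = 12/√26 = 2.353. Non-centrality λ = d/SE = 9/2.353 = 3.824. Power ≈ Φ(λ - z_{α/2}) = Φ(3.824 - 2.576) = Φ(1.248) = 0.894.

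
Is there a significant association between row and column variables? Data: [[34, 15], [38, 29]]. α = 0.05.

χ² = 1.93. df = 1, critical = 3.841. Fail to reject H₀. No evidence of dependence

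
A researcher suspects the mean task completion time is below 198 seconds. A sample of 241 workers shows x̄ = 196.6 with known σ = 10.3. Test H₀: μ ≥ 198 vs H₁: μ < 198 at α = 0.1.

z = -2.11. Critical value: -1.28. Reject H₀.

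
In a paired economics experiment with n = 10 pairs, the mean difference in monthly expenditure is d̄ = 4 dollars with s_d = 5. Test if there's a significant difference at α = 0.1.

t = d̄/(s_d/√n) = 4/(5/√10) = 2.53. df = 9, critical t = ±1.833. Reject H₀.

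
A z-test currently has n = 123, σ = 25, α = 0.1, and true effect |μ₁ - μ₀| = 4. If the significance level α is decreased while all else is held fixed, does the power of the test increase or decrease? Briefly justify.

Power decreases: a smaller α raises the critical value, so less of the H₁ sampling distribution falls in the rejection region.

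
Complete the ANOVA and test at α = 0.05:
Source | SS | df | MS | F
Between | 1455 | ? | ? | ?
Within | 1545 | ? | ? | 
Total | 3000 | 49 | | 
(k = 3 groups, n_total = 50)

df_between = 2, df_within = 47. MS_between = 727.5, MS_within = 32.87. F = 22.131, F_crit ≈ 3.195. Reject H₀.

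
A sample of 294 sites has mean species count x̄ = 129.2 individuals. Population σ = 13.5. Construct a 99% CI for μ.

CI = x̄ ± z*(σ/√n) = 129.2 ± 2.576(13.5/√294) = 129.2 ± 2.03 = (127.17, 131.23)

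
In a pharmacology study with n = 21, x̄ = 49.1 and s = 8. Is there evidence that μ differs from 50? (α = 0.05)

t = (x̄ - μ₀)/(s/√n) = (49.1 - 50)/(8/√21) = -0.516. df = 20, critical t = ±2.086. Fail to reject H₀.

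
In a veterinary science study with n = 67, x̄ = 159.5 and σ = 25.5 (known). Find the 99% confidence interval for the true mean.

CI = x̄ ± z*(σ/√n) = 159.5 ± 2.576(25.5/√67) = 159.5 ± 8.03 = (151.47, 167.53)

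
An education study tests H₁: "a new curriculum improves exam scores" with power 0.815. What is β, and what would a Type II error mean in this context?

β = 1 - power = 1 - 0.815 = 0.185. A Type II error is failing to reject H₀ when H₀ is false (false negative) — here, failing to conclude that a new curriculum improves exam scores when in fact it is true. Consequence: keeping the old curriculum when the new one would have helped students.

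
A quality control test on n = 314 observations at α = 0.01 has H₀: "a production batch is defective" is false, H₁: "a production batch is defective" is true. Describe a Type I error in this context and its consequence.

Type I error: rejecting H₀ when it is true — concluding that a production batch is defective when in fact it is not. Consequence: scrapping a good batch — wasted material and cost for no reason.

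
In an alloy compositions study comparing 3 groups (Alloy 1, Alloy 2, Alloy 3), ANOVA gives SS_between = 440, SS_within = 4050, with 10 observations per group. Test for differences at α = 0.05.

df_between = 2, df_within = 27. F = MS_between/MS_within = 220.0/150.0 = 1.467. F_crit ≈ 3.354. Fail to reject H₀.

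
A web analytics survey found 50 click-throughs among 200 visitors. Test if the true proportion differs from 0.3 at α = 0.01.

p̂ = 0.25, p₀ = 0.3. z = (p̂ - p₀)/√(p₀(1-p₀)/n) = -1.543. Critical: ±2.576. Fail to reject H₀.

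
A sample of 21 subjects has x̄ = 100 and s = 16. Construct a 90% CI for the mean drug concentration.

CI = x̄ ± t*(s/√n) = 100 ± 1.725(16/√21) = (93.98, 106.02)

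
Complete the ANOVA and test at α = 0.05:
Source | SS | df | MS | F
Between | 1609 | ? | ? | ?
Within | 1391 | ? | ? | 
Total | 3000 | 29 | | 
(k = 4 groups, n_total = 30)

df_between = 3, df_within = 26. MS_between = 536.33, MS_within = 53.5. F = 10.025, F_crit ≈ 2.975. Reject H₀.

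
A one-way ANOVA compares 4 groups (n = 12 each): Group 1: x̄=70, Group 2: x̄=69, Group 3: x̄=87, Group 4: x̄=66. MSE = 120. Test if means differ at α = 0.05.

Grand mean = 73.0. SS_between = 3240.0, MS_between = 1080.0. F = 9.0, F_crit ≈ 2.816. Reject H₀.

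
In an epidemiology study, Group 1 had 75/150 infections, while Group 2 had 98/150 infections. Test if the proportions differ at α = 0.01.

p̂₁ = 0.5, p̂₂ = 0.653, pooled p̂ = 0.577. z = -2.688. Critical: ±2.576. Reject H₀.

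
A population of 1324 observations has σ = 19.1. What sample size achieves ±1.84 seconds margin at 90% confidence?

Without FPC: n₀ = (1.645×19.1/1.84)² = 291.583. With FPC: n = n₀N/(n₀+N-1) = 239.1 → n = 240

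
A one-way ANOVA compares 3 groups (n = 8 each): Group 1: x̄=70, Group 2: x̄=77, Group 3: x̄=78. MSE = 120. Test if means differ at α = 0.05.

Grand mean = 75.0. SS_between = 304.0, MS_between = 152.0. F = 1.267, F_crit ≈ 3.467. Fail to reject H₀.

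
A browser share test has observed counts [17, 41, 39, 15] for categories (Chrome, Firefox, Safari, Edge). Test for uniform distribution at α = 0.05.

Expected = 28 each. χ² = Σ(O-E)²/E = 20.714. df = 3, critical value = 7.815. Reject H₀.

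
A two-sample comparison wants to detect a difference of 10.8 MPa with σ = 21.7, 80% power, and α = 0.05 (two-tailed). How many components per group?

n per group = 2(z_α/2 + z_β)²σ²/d² = 2×(1.96 + 0.84)²×21.7²/10.8² = 63.3 → n = 64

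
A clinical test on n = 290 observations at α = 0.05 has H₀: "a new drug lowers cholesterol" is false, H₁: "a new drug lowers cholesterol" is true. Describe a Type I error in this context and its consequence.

Type I error: rejecting H₀ when it is true — concluding that a new drug lowers cholesterol when in fact it is not. Consequence: approving an ineffective drug — patients take a useless medication and may skip effective alternatives.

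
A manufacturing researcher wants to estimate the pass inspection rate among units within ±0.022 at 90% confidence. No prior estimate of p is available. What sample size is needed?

Conservative approach: use p = 0.5 (maximizes p(1-p) = 0.25). n = z²(0.25)/E² = 1.645²×0.25/0.022² = 1397.7 → n = 1398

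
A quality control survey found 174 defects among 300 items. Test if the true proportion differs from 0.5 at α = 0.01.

p̂ = 0.58, p₀ = 0.5. z = (p̂ - p₀)/√(p₀(1-p₀)/n) = 2.771. Critical: ±2.576. Reject H₀.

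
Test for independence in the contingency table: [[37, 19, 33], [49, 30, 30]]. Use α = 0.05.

χ² = 2.29. df = 2, critical = 5.991. Fail to reject H₀. No evidence of dependence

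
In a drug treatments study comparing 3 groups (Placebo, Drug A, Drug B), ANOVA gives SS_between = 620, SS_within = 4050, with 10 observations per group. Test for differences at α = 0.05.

df_between = 2, df_within = 27. F = MS_between/MS_within = 310.0/150.0 = 2.067. F_crit ≈ 3.354. Fail to reject H₀.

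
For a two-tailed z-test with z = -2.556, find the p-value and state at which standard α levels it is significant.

p = 2·P(Z > |-2.556|) = 2·(1 - Φ(2.556)) ≈ 0.0106. Significant at α = 0.1; Significant at α = 0.05.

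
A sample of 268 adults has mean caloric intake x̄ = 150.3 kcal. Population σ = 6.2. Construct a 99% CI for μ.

CI = x̄ ± z*(σ/√n) = 150.3 ± 2.576(6.2/√268) = 150.3 ± 0.98 = (149.32, 151.28)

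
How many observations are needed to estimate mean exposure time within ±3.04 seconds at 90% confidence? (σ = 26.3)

n = (z*σ/E)² = (1.645×26.3/3.04)² = 202.5 → n = 203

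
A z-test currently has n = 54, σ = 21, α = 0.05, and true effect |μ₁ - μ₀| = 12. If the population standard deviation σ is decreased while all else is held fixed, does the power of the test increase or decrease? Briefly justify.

Power increases: a smaller σ shrinks the standard error σ/√n, moving the sampling distribution under H₁ further from the critical value.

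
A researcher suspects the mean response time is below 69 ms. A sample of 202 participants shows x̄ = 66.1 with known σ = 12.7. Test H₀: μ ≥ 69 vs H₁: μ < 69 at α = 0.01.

z = -3.245. Critical value: -2.33. Reject H₀.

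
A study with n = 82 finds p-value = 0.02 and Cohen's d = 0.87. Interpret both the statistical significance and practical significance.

Statistically significant (p = 0.02 < 0.05). Cohen's d = 0.87 indicates a large effect size. Both statistical and practical significance should be considered.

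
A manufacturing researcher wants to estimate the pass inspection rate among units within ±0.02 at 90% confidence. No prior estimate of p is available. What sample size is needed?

Conservative approach: use p = 0.5 (maximizes p(1-p) = 0.25). n = z²(0.25)/E² = 1.645²×0.25/0.02² = 1691.3 → n = 1692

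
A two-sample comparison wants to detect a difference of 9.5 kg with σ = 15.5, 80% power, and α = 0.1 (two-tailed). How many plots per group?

n per group = 2(z_α/2 + z_β)²σ²/d² = 2×(1.645 + 0.84)²×15.5²/9.5² = 32.9 → n = 33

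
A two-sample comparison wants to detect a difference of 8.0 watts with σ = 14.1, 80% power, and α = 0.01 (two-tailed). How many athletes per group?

n per group = 2(z_α/2 + z_β)²σ²/d² = 2×(2.576 + 0.84)²×14.1²/8.0² = 72.5 → n = 73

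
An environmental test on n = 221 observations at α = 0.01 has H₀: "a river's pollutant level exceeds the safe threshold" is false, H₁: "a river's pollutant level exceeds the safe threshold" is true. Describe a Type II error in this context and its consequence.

Type II error: failing to reject H₀ when it is false — concluding that a river's pollutant level exceeds the safe threshold is not supported when in fact it is. Consequence: allowing unsafe pollution to continue.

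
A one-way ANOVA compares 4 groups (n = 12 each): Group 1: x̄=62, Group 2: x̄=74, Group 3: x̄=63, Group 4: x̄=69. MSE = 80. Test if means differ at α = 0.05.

Grand mean = 67.0. SS_between = 1128.0, MS_between = 376.0. F = 4.7, F_crit ≈ 2.816. Reject H₀.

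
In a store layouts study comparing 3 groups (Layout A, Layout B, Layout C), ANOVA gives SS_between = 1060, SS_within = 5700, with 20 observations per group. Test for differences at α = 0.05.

df_between = 2, df_within = 57. F = MS_between/MS_within = 530.0/100.0 = 5.3. F_crit ≈ 3.159. Reject H₀. At least one mean differs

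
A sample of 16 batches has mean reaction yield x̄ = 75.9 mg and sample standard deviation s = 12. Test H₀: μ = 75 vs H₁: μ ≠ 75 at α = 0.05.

t = (x̄ - μ₀)/(s/√n) = (75.9 - 75)/(12/√16) = 0.3. df = 15, critical t = ±2.131. Fail to reject H₀.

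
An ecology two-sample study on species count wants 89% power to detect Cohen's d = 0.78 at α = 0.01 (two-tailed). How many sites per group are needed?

z_{α/2} = 2.576, z_β = Φ⁻¹(0.89) = 1.227. For medium effect (d = 0.78): n per group = 2(z_{α/2} + z_β)²/d² = 2(2.576 + 1.227)²/0.78² = 47.5 → 48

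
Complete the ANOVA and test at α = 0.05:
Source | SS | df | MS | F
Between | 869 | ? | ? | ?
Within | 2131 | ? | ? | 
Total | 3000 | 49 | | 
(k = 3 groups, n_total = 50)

df_between = 2, df_within = 47. MS_between = 434.5, MS_within = 45.34. F = 9.583, F_crit ≈ 3.195. Reject H₀.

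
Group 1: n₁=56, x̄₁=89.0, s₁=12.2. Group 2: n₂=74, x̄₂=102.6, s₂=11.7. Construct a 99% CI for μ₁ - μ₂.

Difference = -13.6. SE = √(12.2²/56 + 11.7²/74) = 2.123. CI = (-19.07, -8.13)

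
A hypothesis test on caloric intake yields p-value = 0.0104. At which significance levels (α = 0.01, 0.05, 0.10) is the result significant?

p = 0.0104. Significant at: α = 0.05, 0.1.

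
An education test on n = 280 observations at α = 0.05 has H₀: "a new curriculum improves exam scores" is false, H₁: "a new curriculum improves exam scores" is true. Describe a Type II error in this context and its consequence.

Type II error: failing to reject H₀ when it is false — concluding that a new curriculum improves exam scores is not supported when in fact it is. Consequence: keeping the old curriculum when the new one would have helped students.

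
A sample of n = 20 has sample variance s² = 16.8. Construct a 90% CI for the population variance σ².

df = 19. χ²_{0.05} = 30.144, χ²_{0.95} = 10.117. CI for σ² = ((n-1)s²/χ²_{α/2}, (n-1)s²/χ²_{1-α/2}) = (19·16.8/30.144, 19·16.8/10.117) = (10.59, 31.55)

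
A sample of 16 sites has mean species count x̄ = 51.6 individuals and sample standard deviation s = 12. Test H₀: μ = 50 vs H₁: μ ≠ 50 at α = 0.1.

t = (x̄ - μ₀)/(s/√n) = (51.6 - 50)/(12/√16) = 0.533. df = 15, critical t = ±1.753. Fail to reject H₀.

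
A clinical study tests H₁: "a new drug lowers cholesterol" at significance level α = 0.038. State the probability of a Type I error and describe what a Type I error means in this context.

P(Type I error) = α = 0.038. A Type I error is rejecting H₀ when H₀ is actually true (false positive) — here, concluding that a new drug lowers cholesterol when in fact this is not the case. Consequence: approving an ineffective drug — patients take a useless medication and may skip effective alternatives.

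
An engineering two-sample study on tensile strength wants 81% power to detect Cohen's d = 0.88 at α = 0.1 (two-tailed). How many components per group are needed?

z_{α/2} = 1.645, z_β = Φ⁻¹(0.81) = 0.878. For large effect (d = 0.88): n per group = 2(z_{α/2} + z_β)²/d² = 2(1.645 + 0.878)²/0.88² = 16.4 → 17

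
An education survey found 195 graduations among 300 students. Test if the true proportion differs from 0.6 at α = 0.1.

p̂ = 0.65, p₀ = 0.6. z = (p̂ - p₀)/√(p₀(1-p₀)/n) = 1.768. Critical: ±1.645. Reject H₀.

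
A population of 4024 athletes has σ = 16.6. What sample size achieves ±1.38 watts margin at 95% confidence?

Without FPC: n₀ = (1.96×16.6/1.38)² = 555.866. With FPC: n = n₀N/(n₀+N-1) = 488.5 → n = 489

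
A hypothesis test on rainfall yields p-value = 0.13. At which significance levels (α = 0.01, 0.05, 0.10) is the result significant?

p = 0.13. Not significant at any of the given levels.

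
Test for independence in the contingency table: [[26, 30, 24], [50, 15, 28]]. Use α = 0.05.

χ² = 11.977. df = 2, critical = 5.991. Reject H₀. Variables are dependent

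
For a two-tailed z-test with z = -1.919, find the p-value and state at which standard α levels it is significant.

p = 2·P(Z > |-1.919|) = 2·(1 - Φ(1.919)) ≈ 0.055. Significant at α = 0.1.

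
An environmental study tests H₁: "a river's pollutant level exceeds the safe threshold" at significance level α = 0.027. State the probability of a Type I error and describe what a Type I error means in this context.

P(Type I error) = α = 0.027. A Type I error is rejecting H₀ when H₀ is actually true (false positive) — here, concluding that a river's pollutant level exceeds the safe threshold when in fact this is not the case. Consequence: shutting down a compliant factory unnecessarily.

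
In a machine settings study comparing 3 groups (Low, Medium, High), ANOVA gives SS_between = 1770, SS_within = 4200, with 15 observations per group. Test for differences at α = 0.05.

df_between = 2, df_within = 42. F = MS_between/MS_within = 885.0/100.0 = 8.85. F_crit ≈ 3.22. Reject H₀. At least one mean differs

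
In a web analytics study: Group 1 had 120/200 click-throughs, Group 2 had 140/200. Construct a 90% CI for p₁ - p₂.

p̂₁ = 0.6, p̂₂ = 0.7. Difference = -0.1. CI = (-0.178, -0.022)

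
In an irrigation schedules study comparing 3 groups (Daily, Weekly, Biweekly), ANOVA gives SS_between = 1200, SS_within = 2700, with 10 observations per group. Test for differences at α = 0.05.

df_between = 2, df_within = 27. F = MS_between/MS_within = 600.0/100.0 = 6.0. F_crit ≈ 3.354. Reject H₀. At least one mean differs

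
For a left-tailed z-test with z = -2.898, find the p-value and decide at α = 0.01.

p = P(Z < -2.898) = Φ(-2.898) ≈ 0.0019. Since p < 0.01, reject H₀ (significant) at α = 0.01.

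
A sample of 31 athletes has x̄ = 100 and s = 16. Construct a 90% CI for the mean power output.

CI = x̄ ± t*(s/√n) = 100 ± 1.697(16/√31) = (95.12, 104.88)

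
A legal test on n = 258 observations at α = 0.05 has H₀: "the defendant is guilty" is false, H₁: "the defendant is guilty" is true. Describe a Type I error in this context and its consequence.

Type I error: rejecting H₀ when it is true — concluding that the defendant is guilty when in fact it is not. Consequence: convicting an innocent person.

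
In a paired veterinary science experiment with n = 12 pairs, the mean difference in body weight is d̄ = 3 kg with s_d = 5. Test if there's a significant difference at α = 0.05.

t = d̄/(s_d/√n) = 3/(5/√12) = 2.078. df = 11, critical t = ±2.201. Fail to reject H₀.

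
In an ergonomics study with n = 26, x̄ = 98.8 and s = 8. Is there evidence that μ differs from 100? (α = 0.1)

t = (x̄ - μ₀)/(s/√n) = (98.8 - 100)/(8/√26) = -0.765. df = 25, critical t = ±1.708. Fail to reject H₀.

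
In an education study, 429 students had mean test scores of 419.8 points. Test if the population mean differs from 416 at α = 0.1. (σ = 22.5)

z = (x̄ - μ₀)/(σ/√n) = (419.8 - 416)/(22.5/√429) = 3.498. Critical value: ±1.645. Since |3.498| > 1.645, Reject H₀.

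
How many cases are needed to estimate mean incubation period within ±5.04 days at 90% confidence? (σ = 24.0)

n = (z*σ/E)² = (1.645×24.0/5.04)² = 61.4 → n = 62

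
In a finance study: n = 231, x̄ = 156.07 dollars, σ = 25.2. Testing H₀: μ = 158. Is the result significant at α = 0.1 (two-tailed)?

z = (156.07 - 158)/(25.2/√231) = -1.164. Since |z| ≤ 1.645, not significant at α = 0.1.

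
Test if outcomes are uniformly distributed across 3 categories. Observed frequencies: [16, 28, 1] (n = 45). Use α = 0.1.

Expected = 15 each. χ² = Σ(O-E)²/E = 24.4. df = 2, critical value = 4.605. Reject H₀.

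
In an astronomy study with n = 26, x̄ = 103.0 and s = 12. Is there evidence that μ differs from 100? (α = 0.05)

t = (x̄ - μ₀)/(s/√n) = (103.0 - 100)/(12/√26) = 1.275. df = 25, critical t = ±2.06. Fail to reject H₀.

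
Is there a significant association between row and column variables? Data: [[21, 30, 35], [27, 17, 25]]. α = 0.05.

χ² = 4.198. df = 2, critical = 5.991. Fail to reject H₀. No evidence of dependence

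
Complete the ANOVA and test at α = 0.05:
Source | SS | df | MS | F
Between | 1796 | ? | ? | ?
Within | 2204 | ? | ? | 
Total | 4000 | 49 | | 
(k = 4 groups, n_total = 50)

df_between = 3, df_within = 46. MS_between = 598.67, MS_within = 47.91. F = 12.495, F_crit ≈ 2.807. Reject H₀.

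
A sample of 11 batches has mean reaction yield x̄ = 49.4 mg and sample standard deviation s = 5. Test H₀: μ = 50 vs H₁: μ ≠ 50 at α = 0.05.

t = (x̄ - μ₀)/(s/√n) = (49.4 - 50)/(5/√11) = -0.398. df = 10, critical t = ±2.228. Fail to reject H₀.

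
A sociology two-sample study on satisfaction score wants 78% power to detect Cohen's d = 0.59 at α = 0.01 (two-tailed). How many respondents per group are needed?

z_{α/2} = 2.576, z_β = Φ⁻¹(0.78) = 0.772. For medium effect (d = 0.59): n per group = 2(z_{α/2} + z_β)²/d² = 2(2.576 + 0.772)²/0.59² = 64.4 → 65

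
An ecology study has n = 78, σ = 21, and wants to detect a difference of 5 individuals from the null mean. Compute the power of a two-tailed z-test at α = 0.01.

SE = σ/√n = 21/√78 = 2.378. Non-centrality λ = d/SE = 5/2.378 = 2.103. Power ≈ Φ(λ - z_{α/2}) = Φ(2.103 - 2.576) = Φ(-0.473) = 0.318.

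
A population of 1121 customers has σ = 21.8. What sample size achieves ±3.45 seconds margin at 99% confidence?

Without FPC: n₀ = (2.576×21.8/3.45)² = 264.952. With FPC: n = n₀N/(n₀+N-1) = 214.5 → n = 215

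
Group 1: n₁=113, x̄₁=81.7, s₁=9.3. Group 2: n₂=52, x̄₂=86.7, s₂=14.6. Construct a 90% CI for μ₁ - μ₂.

Difference = -5.0. SE = √(9.3²/113 + 14.6²/52) = 2.206. CI = (-8.63, -1.37)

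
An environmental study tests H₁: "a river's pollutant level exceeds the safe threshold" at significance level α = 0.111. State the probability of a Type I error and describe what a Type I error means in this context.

P(Type I error) = α = 0.111. A Type I error is rejecting H₀ when H₀ is actually true (false positive) — here, concluding that a river's pollutant level exceeds the safe threshold when in fact this is not the case. Consequence: shutting down a compliant factory unnecessarily.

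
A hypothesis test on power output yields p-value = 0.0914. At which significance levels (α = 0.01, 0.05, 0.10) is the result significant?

p = 0.0914. Significant at: α = 0.1.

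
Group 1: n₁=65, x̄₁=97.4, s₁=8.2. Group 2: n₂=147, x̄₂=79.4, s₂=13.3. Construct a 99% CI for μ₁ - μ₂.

Difference = 18.0. SE = √(8.2²/65 + 13.3²/147) = 1.496. CI = (14.15, 21.85)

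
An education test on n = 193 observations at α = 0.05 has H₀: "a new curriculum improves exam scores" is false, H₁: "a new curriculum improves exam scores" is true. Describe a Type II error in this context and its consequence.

Type II error: failing to reject H₀ when it is false — concluding that a new curriculum improves exam scores is not supported when in fact it is. Consequence: keeping the old curriculum when the new one would have helped students.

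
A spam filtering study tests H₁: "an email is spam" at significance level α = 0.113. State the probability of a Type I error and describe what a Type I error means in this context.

P(Type I error) = α = 0.113. A Type I error is rejecting H₀ when H₀ is actually true (false positive) — here, concluding that an email is spam when in fact this is not the case. Consequence: a legitimate email is sent to the spam folder and the user misses it.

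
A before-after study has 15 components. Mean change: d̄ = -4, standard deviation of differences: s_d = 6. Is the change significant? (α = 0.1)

t = d̄/(s_d/√n) = -4/(6/√15) = -2.582. df = 14, critical t = ±1.761. Reject H₀.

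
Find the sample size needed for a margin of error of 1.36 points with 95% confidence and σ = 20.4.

n = (z*σ/E)² = (1.96×20.4/1.36)² = 864.4 → n = 865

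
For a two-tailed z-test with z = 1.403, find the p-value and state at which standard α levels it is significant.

p = 2·P(Z > |1.403|) = 2·(1 - Φ(1.403)) ≈ 0.1606. Not significant at any standard level.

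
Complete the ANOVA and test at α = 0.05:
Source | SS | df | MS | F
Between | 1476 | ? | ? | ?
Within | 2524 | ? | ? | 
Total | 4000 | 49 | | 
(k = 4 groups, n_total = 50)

df_between = 3, df_within = 46. MS_between = 492.0, MS_within = 54.87. F = 8.967, F_crit ≈ 2.807. Reject H₀.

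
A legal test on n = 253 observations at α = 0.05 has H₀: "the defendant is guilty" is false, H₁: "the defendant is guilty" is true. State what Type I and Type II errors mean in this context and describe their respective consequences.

Type I (false positive): concluding that the defendant is guilty when it is not — convicting an innocent person. Type II (false negative): failing to conclude that the defendant is guilty when it is — acquitting a guilty person. Which is costlier depends on domain priorities and is a judgement call rather than a statistical fact.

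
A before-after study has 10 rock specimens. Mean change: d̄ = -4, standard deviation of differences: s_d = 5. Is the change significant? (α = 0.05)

t = d̄/(s_d/√n) = -4/(5/√10) = -2.53. df = 9, critical t = ±2.262. Reject H₀.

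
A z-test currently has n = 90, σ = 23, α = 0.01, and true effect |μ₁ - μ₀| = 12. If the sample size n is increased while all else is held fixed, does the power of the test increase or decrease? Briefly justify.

Power increases: a larger n shrinks the standard error σ/√n, moving the sampling distribution under H₁ further from the critical value.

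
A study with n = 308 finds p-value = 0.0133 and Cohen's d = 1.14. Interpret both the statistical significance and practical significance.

Statistically significant (p = 0.0133 < 0.05). Cohen's d = 1.14 indicates a large effect size. Both statistical and practical significance should be considered.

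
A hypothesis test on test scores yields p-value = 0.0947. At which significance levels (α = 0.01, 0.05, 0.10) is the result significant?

p = 0.0947. Significant at: α = 0.1.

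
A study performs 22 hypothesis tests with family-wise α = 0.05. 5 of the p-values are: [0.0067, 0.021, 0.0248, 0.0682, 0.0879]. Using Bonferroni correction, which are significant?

Bonferroni α = 0.05/22 = 0.00227. None of the given p-values are significant.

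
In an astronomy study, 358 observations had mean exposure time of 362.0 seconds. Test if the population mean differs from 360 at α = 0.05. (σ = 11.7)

z = (x̄ - μ₀)/(σ/√n) = (362.0 - 360)/(11.7/√358) = 3.234. Critical value: ±1.96. Since |3.234| > 1.96, Reject H₀.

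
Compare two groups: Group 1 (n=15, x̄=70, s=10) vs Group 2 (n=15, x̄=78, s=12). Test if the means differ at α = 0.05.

Pooled sp = 11.05. t = -1.984, df = 28. Critical t = ±2.048. Fail to reject H₀.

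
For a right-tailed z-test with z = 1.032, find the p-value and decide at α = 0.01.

p = P(Z > 1.032) = 1 - Φ(1.032) ≈ 0.151. Since p ≥ 0.01, fail to reject H₀ (not significant) at α = 0.01.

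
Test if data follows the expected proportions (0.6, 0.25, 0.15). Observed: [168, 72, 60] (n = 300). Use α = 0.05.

Expected: [180.0, 75.0, 45.0]. χ² = 5.92. df = 2, critical = 5.991. Fail to reject H₀.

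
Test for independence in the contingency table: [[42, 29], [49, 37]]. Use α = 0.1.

χ² = 0.076. df = 1, critical = 2.706. Fail to reject H₀. No evidence of dependence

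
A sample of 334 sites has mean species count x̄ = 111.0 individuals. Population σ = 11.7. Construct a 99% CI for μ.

CI = x̄ ± z*(σ/√n) = 111.0 ± 2.576(11.7/√334) = 111.0 ± 1.65 = (109.35, 112.65)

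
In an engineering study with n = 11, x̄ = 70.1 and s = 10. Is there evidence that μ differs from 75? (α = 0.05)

t = (x̄ - μ₀)/(s/√n) = (70.1 - 75)/(10/√11) = -1.625. df = 10, critical t = ±2.228. Fail to reject H₀.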